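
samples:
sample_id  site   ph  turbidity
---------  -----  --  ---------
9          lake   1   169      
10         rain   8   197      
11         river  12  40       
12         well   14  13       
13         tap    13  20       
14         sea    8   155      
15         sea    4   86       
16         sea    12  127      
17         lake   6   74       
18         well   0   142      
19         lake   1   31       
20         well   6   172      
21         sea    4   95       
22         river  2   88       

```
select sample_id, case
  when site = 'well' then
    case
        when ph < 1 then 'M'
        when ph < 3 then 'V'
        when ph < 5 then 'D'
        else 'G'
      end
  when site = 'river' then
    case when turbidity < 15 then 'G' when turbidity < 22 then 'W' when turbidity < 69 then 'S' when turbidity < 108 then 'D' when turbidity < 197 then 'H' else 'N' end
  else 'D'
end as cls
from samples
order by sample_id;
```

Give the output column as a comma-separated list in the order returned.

sample_id=9: site='lake' → outer ELSE → D
sample_id=10: site='rain' → outer ELSE → D
sample_id=11: site='river' → inner[turbidity < 69] → S
sample_id=12: site='well' → inner[ELSE] → G
sample_id=13: site='tap' → outer ELSE → D
sample_id=14: site='sea' → outer ELSE → D
sample_id=15: site='sea' → outer ELSE → D
sample_id=16: site='sea' → outer ELSE → D
sample_id=17: site='lake' → outer ELSE → D
sample_id=18: site='well' → inner[ph < 1] → M
sample_id=19: site='lake' → outer ELSE → D
sample_id=20: site='well' → inner[ELSE] → G
sample_id=21: site='sea' → outer ELSE → D
sample_id=22: site='river' → inner[turbidity < 108] → D

D, D, S, G, D, D, D, D, D, M, D, G, D, D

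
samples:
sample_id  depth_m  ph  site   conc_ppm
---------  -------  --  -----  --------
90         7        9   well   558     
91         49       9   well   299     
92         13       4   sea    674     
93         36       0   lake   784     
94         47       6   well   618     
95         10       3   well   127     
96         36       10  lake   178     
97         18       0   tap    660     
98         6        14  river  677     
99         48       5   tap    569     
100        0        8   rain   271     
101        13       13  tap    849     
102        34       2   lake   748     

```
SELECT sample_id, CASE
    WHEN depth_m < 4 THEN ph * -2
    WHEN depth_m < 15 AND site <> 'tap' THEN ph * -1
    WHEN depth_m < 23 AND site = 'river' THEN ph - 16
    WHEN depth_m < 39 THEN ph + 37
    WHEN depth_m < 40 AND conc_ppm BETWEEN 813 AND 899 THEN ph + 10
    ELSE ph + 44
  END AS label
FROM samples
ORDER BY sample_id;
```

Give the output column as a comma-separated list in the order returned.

sample_id=90: depth_m < 15 AND site <> 'tap' → -9
sample_id=91: ELSE → 53
sample_id=92: depth_m < 15 AND site <> 'tap' → -4
sample_id=93: depth_m < 39 → 37
sample_id=94: ELSE → 50
sample_id=95: depth_m < 15 AND site <> 'tap' → -3
sample_id=96: depth_m < 39 → 47
sample_id=97: depth_m < 39 → 37
sample_id=98: depth_m < 15 AND site <> 'tap' → -14
sample_id=99: ELSE → 49
sample_id=100: depth_m < 4 → -16
sample_id=101: depth_m < 39 → 50
sample_id=102: depth_m < 39 → 39

-9, 53, -4, 37, 50, -3, 47, 37, -14, 49, -16, 50, 39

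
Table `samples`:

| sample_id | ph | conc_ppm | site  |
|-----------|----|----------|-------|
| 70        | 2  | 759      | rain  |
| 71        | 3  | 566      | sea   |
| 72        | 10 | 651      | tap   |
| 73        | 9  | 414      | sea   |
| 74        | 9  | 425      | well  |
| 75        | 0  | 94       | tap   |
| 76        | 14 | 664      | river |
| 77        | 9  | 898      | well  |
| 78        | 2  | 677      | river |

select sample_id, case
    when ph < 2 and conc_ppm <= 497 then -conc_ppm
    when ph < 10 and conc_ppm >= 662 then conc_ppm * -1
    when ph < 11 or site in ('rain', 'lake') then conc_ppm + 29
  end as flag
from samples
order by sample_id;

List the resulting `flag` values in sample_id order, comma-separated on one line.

-759, 595, 680, 443, 454, -94, NULL, -898, -677

sample_id=70: ph < 10 and conc_ppm >= 662 → -759
sample_id=71: ph < 11 or site in ('rain', 'lake') → 595
sample_id=72: ph < 11 or site in ('rain', 'lake') → 680
sample_id=73: ph < 11 or site in ('rain', 'lake') → 443
sample_id=74: ph < 11 or site in ('rain', 'lake') → 454
sample_id=75: ph < 2 and conc_ppm <= 497 → -94
sample_id=76: (no match → NULL) → NULL
sample_id=77: ph < 10 and conc_ppm >= 662 → -898
sample_id=78: ph < 10 and conc_ppm >= 662 → -677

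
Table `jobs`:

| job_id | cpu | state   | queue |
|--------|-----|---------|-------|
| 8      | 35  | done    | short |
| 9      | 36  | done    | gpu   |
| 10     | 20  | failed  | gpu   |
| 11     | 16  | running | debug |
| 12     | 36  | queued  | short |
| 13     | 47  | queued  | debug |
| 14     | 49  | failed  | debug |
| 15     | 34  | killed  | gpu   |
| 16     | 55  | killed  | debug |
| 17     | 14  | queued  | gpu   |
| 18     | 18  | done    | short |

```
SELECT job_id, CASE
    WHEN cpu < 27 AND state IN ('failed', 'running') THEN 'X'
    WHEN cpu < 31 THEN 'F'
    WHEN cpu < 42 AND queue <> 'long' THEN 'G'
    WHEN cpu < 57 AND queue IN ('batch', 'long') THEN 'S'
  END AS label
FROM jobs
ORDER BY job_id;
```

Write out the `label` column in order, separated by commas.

G, G, X, X, G, NULL, NULL, G, NULL, F, F

job_id=8: cpu < 42 AND queue <> 'long' → G
job_id=9: cpu < 42 AND queue <> 'long' → G
job_id=10: cpu < 27 AND state IN ('failed', 'running') → X
job_id=11: cpu < 27 AND state IN ('failed', 'running') → X
job_id=12: cpu < 42 AND queue <> 'long' → G
job_id=13: (no match → NULL) → NULL
job_id=14: (no match → NULL) → NULL
job_id=15: cpu < 42 AND queue <> 'long' → G
job_id=16: (no match → NULL) → NULL
job_id=17: cpu < 31 → F
job_id=18: cpu < 31 → F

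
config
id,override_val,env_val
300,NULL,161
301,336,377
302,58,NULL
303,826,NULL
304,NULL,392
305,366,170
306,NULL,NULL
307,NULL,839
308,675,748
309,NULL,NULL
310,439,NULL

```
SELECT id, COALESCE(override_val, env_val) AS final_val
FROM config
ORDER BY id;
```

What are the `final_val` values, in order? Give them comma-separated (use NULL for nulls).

161, 336, 58, 826, 392, 366, NULL, 839, 675, NULL, 439

id=300: override_val=NULL, env_val=161 → 161
id=301: override_val=336 → 336
id=302: override_val=58 → 58
id=303: override_val=826 → 826
id=304: override_val=NULL, env_val=392 → 392
id=305: override_val=366 → 366
id=306: override_val=NULL, env_val=NULL (all NULL) → NULL
id=307: override_val=NULL, env_val=839 → 839
id=308: override_val=675 → 675
id=309: override_val=NULL, env_val=NULL (all NULL) → NULL
id=310: override_val=439 → 439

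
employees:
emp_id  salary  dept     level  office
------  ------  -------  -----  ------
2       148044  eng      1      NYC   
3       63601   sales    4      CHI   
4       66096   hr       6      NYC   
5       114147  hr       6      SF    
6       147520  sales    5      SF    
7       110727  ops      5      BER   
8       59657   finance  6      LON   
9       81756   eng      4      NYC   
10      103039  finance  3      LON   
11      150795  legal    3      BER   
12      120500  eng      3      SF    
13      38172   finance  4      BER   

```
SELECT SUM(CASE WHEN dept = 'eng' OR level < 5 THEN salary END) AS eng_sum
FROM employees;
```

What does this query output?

emp_id=2: ✓ → 148044
emp_id=3: ✓ → 63601
emp_id=4: ✗
emp_id=5: ✗
emp_id=6: ✗
emp_id=7: ✗
emp_id=8: ✗
emp_id=9: ✓ → 81756
emp_id=10: ✓ → 103039
emp_id=11: ✓ → 150795
emp_id=12: ✓ → 120500
emp_id=13: ✓ → 38172
eng_sum = 148044 + 63601 + 81756 + 103039 + 150795 + 120500 + 38172 = 705907

705907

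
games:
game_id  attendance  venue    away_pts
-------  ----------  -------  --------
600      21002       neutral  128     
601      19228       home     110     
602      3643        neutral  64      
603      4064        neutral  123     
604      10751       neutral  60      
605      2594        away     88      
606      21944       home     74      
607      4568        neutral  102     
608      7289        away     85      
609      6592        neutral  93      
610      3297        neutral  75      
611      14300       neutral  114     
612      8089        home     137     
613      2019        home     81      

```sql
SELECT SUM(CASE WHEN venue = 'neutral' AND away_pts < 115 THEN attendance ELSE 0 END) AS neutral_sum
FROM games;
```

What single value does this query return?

game_id=600: ✗
game_id=601: ✗
game_id=602: ✓ → 3643
game_id=603: ✗
game_id=604: ✓ → 10751
game_id=605: ✗
game_id=606: ✗
game_id=607: ✓ → 4568
game_id=608: ✗
game_id=609: ✓ → 6592
game_id=610: ✓ → 3297
game_id=611: ✓ → 14300
game_id=612: ✗
game_id=613: ✗
neutral_sum = 3643 + 10751 + 4568 + 6592 + 3297 + 14300 = 43151

43151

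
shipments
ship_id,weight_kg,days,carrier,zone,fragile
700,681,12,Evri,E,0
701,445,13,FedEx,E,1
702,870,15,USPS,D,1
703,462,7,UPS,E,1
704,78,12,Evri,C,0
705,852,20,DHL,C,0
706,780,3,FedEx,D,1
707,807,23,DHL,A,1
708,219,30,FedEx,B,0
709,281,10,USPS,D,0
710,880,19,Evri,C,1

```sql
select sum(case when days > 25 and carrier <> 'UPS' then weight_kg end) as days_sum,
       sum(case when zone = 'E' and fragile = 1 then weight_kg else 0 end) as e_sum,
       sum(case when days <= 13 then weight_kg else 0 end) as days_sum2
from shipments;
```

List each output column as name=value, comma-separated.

days_sum=219, e_sum=907, days_sum2=2727

[days_sum: days > 25 and carrier <> 'UPS']
ship_id=700: ✗
ship_id=701: ✗
ship_id=702: ✗
ship_id=703: ✗
ship_id=704: ✗
ship_id=705: ✗
ship_id=706: ✗
ship_id=707: ✗
ship_id=708: ✓ → 219
ship_id=709: ✗
ship_id=710: ✗
days_sum = 219
—
[e_sum: zone = 'E' and fragile = 1]
ship_id=700: ✗
ship_id=701: ✓ → 445
ship_id=702: ✗
ship_id=703: ✓ → 462
ship_id=704: ✗
ship_id=705: ✗
ship_id=706: ✗
ship_id=707: ✗
ship_id=708: ✗
ship_id=709: ✗
ship_id=710: ✗
e_sum = 445 + 462 = 907
—
[days_sum2: days <= 13]
ship_id=700: ✓ → 681
ship_id=701: ✓ → 445
ship_id=702: ✗
ship_id=703: ✓ → 462
ship_id=704: ✓ → 78
ship_id=705: ✗
ship_id=706: ✓ → 780
ship_id=707: ✗
ship_id=708: ✗
ship_id=709: ✓ → 281
ship_id=710: ✗
days_sum2 = 681 + 445 + 462 + 78 + 780 + 281 = 2727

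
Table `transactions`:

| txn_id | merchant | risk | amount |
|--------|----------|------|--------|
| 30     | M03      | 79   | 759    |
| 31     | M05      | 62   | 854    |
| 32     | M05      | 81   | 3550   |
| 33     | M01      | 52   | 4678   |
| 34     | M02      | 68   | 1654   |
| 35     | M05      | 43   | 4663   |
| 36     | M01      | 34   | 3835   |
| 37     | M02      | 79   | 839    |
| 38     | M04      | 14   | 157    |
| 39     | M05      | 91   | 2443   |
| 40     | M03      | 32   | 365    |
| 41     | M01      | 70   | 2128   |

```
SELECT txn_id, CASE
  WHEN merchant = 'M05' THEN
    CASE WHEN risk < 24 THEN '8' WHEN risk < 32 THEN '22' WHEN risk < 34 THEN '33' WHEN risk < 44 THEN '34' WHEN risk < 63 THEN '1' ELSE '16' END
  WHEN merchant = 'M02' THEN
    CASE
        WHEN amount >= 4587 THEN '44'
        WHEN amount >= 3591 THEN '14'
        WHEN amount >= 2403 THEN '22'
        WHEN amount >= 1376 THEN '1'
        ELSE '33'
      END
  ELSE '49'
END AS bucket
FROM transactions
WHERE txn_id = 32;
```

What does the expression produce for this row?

16

txn_id = 32: merchant=M05, risk=81, amount=3550.
merchant='M05' → inner[ELSE] → 16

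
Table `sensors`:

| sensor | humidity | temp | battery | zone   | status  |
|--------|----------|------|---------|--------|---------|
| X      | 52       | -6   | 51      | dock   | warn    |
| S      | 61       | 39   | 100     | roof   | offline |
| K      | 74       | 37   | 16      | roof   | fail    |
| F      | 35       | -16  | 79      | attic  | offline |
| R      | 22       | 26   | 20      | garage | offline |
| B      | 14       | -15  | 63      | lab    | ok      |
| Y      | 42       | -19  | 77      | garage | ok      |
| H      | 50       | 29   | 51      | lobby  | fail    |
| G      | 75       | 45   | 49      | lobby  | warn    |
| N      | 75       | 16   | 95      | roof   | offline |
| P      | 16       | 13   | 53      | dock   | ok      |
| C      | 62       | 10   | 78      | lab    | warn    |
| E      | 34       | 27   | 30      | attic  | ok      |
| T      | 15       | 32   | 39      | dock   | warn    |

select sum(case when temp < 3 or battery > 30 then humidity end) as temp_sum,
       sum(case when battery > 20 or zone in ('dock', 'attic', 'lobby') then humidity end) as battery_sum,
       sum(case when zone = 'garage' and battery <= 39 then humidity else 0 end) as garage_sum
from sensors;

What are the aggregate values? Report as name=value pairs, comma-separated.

[temp_sum: temp < 3 or battery > 30]
sensor=X: ✓ → 52
sensor=S: ✓ → 61
sensor=K: ✗
sensor=F: ✓ → 35
sensor=R: ✗
sensor=B: ✓ → 14
sensor=Y: ✓ → 42
sensor=H: ✓ → 50
sensor=G: ✓ → 75
sensor=N: ✓ → 75
sensor=P: ✓ → 16
sensor=C: ✓ → 62
sensor=E: ✗
sensor=T: ✓ → 15
temp_sum = 52 + 61 + 35 + 14 + 42 + 50 + 75 + 75 + 16 + 62 + 15 = 497
—
[battery_sum: battery > 20 or zone in ('dock', 'attic', 'lobby')]
sensor=X: ✓ → 52
sensor=S: ✓ → 61
sensor=K: ✗
sensor=F: ✓ → 35
sensor=R: ✗
sensor=B: ✓ → 14
sensor=Y: ✓ → 42
sensor=H: ✓ → 50
sensor=G: ✓ → 75
sensor=N: ✓ → 75
sensor=P: ✓ → 16
sensor=C: ✓ → 62
sensor=E: ✓ → 34
sensor=T: ✓ → 15
battery_sum = 52 + 61 + 35 + 14 + 42 + 50 + 75 + 75 + 16 + 62 + 34 + 15 = 531
—
[garage_sum: zone = 'garage' and battery <= 39]
sensor=X: ✗
sensor=S: ✗
sensor=K: ✗
sensor=F: ✗
sensor=R: ✓ → 22
sensor=B: ✗
sensor=Y: ✗
sensor=H: ✗
sensor=G: ✗
sensor=N: ✗
sensor=P: ✗
sensor=C: ✗
sensor=E: ✗
sensor=T: ✗
garage_sum = 22

temp_sum=497, battery_sum=531, garage_sum=22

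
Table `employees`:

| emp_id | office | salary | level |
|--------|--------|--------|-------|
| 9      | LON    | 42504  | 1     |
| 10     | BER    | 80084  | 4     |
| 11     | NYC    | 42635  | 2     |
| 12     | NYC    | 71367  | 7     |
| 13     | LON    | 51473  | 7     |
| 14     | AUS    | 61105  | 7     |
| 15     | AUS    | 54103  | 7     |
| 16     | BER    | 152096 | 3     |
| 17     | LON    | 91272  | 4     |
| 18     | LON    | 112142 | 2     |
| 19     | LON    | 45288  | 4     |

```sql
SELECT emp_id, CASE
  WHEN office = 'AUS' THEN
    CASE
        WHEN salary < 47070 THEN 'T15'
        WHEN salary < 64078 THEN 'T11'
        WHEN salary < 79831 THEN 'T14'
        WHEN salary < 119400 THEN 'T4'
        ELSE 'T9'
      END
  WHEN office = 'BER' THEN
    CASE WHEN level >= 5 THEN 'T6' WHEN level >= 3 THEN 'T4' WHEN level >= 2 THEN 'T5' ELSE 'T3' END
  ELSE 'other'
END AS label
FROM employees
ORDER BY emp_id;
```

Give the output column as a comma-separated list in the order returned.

other, T4, other, other, other, T11, T11, T4, other, other, other

emp_id=9: office='LON' → outer ELSE → other
emp_id=10: office='BER' → inner[level >= 3] → T4
emp_id=11: office='NYC' → outer ELSE → other
emp_id=12: office='NYC' → outer ELSE → other
emp_id=13: office='LON' → outer ELSE → other
emp_id=14: office='AUS' → inner[salary < 64078] → T11
emp_id=15: office='AUS' → inner[salary < 64078] → T11
emp_id=16: office='BER' → inner[level >= 3] → T4
emp_id=17: office='LON' → outer ELSE → other
emp_id=18: office='LON' → outer ELSE → other
emp_id=19: office='LON' → outer ELSE → other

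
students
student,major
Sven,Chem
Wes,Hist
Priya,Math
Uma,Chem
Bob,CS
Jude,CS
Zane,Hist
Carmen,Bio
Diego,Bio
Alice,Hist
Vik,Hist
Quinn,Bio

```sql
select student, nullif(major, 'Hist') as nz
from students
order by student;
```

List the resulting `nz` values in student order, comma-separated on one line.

NULL, CS, Bio, Bio, CS, Math, Bio, Chem, Chem, NULL, NULL, NULL

student=Alice: major=Hist vs Hist: equal → NULL
student=Bob: major=CS vs Hist: differ → CS
student=Carmen: major=Bio vs Hist: differ → Bio
student=Diego: major=Bio vs Hist: differ → Bio
student=Jude: major=CS vs Hist: differ → CS
student=Priya: major=Math vs Hist: differ → Math
student=Quinn: major=Bio vs Hist: differ → Bio
student=Sven: major=Chem vs Hist: differ → Chem
student=Uma: major=Chem vs Hist: differ → Chem
student=Vik: major=Hist vs Hist: equal → NULL
student=Wes: major=Hist vs Hist: equal → NULL
student=Zane: major=Hist vs Hist: equal → NULL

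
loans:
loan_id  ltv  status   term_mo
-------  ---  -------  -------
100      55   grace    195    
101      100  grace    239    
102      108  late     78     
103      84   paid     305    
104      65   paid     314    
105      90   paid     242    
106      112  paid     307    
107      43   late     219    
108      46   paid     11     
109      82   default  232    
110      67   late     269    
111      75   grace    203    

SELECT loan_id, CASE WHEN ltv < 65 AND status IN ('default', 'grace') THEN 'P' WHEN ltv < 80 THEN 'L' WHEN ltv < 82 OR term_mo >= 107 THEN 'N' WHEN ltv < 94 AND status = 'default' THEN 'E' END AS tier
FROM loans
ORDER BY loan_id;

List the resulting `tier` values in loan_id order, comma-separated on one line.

P, N, NULL, N, L, N, N, L, L, N, L, L

loan_id=100: ltv < 65 AND status IN ('default', 'grace') → P
loan_id=101: ltv < 82 OR term_mo >= 107 → N
loan_id=102: (no match → NULL) → NULL
loan_id=103: ltv < 82 OR term_mo >= 107 → N
loan_id=104: ltv < 80 → L
loan_id=105: ltv < 82 OR term_mo >= 107 → N
loan_id=106: ltv < 82 OR term_mo >= 107 → N
loan_id=107: ltv < 80 → L
loan_id=108: ltv < 80 → L
loan_id=109: ltv < 82 OR term_mo >= 107 → N
loan_id=110: ltv < 80 → L
loan_id=111: ltv < 80 → L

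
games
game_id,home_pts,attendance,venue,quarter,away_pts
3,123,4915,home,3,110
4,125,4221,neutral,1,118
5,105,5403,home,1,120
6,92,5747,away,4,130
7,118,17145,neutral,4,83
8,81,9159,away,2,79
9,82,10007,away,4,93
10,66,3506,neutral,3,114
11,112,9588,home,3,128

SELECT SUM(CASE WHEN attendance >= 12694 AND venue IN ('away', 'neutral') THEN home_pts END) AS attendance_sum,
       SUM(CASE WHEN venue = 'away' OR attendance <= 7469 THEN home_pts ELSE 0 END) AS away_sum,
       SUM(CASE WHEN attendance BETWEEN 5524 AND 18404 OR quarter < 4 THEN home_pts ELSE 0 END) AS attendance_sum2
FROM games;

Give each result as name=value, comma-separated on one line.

attendance_sum=118, away_sum=674, attendance_sum2=904

[attendance_sum: attendance >= 12694 AND venue IN ('away', 'neutral')]
game_id=3: ✗
game_id=4: ✗
game_id=5: ✗
game_id=6: ✗
game_id=7: ✓ → 118
game_id=8: ✗
game_id=9: ✗
game_id=10: ✗
game_id=11: ✗
attendance_sum = 118
—
[away_sum: venue = 'away' OR attendance <= 7469]
game_id=3: ✓ → 123
game_id=4: ✓ → 125
game_id=5: ✓ → 105
game_id=6: ✓ → 92
game_id=7: ✗
game_id=8: ✓ → 81
game_id=9: ✓ → 82
game_id=10: ✓ → 66
game_id=11: ✗
away_sum = 123 + 125 + 105 + 92 + 81 + 82 + 66 = 674
—
[attendance_sum2: attendance BETWEEN 5524 AND 18404 OR quarter < 4]
game_id=3: ✓ → 123
game_id=4: ✓ → 125
game_id=5: ✓ → 105
game_id=6: ✓ → 92
game_id=7: ✓ → 118
game_id=8: ✓ → 81
game_id=9: ✓ → 82
game_id=10: ✓ → 66
game_id=11: ✓ → 112
attendance_sum2 = 123 + 125 + 105 + 92 + 118 + 81 + 82 + 66 + 112 = 904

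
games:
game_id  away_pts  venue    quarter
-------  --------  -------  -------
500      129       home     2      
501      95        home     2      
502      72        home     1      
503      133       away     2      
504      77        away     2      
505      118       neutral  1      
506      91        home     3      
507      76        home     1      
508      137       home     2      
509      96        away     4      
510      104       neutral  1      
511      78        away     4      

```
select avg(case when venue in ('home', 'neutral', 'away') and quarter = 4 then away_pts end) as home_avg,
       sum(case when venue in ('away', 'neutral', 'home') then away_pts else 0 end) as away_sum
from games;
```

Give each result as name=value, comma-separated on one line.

[home_avg: venue in ('home', 'neutral', 'away') and quarter = 4]
game_id=500: ✗
game_id=501: ✗
game_id=502: ✗
game_id=503: ✗
game_id=504: ✗
game_id=505: ✗
game_id=506: ✗
game_id=507: ✗
game_id=508: ✗
game_id=509: ✓ → 96
game_id=510: ✗
game_id=511: ✓ → 78
home_avg = (96 + 78) / 2 = 87
—
[away_sum: venue in ('away', 'neutral', 'home')]
game_id=500: ✓ → 129
game_id=501: ✓ → 95
game_id=502: ✓ → 72
game_id=503: ✓ → 133
game_id=504: ✓ → 77
game_id=505: ✓ → 118
game_id=506: ✓ → 91
game_id=507: ✓ → 76
game_id=508: ✓ → 137
game_id=509: ✓ → 96
game_id=510: ✓ → 104
game_id=511: ✓ → 78
away_sum = 129 + 95 + 72 + 133 + 77 + 118 + 91 + 76 + 137 + 96 + 104 + 78 = 1206

home_avg=87, away_sum=1206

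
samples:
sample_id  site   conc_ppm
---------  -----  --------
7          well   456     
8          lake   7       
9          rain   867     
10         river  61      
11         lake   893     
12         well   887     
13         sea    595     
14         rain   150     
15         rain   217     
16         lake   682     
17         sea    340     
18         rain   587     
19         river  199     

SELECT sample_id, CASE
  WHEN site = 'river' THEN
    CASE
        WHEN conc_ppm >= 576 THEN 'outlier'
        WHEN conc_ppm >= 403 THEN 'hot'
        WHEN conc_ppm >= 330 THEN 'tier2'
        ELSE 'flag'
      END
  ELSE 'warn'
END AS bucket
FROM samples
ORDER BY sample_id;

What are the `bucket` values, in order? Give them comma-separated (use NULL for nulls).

sample_id=7: site='well' → outer ELSE → warn
sample_id=8: site='lake' → outer ELSE → warn
sample_id=9: site='rain' → outer ELSE → warn
sample_id=10: site='river' → inner[ELSE] → flag
sample_id=11: site='lake' → outer ELSE → warn
sample_id=12: site='well' → outer ELSE → warn
sample_id=13: site='sea' → outer ELSE → warn
sample_id=14: site='rain' → outer ELSE → warn
sample_id=15: site='rain' → outer ELSE → warn
sample_id=16: site='lake' → outer ELSE → warn
sample_id=17: site='sea' → outer ELSE → warn
sample_id=18: site='rain' → outer ELSE → warn
sample_id=19: site='river' → inner[ELSE] → flag

warn, warn, warn, flag, warn, warn, warn, warn, warn, warn, warn, warn, flag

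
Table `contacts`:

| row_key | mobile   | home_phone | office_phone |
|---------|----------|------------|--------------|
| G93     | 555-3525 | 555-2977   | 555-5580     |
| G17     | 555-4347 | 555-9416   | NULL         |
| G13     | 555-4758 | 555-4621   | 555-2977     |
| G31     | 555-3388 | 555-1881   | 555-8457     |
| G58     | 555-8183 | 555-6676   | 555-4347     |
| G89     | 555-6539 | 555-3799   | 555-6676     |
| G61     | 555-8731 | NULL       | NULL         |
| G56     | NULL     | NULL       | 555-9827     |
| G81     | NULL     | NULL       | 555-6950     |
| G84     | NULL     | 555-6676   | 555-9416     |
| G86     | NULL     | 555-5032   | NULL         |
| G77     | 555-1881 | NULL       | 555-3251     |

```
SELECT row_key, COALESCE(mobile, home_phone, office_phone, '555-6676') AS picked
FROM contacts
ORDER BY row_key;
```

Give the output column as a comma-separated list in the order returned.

555-4758, 555-4347, 555-3388, 555-9827, 555-8183, 555-8731, 555-1881, 555-6950, 555-6676, 555-5032, 555-6539, 555-3525

row_key=G13: mobile=555-4758 → 555-4758
row_key=G17: mobile=555-4347 → 555-4347
row_key=G31: mobile=555-3388 → 555-3388
row_key=G56: mobile=NULL, home_phone=NULL, office_phone=555-9827 → 555-9827
row_key=G58: mobile=555-8183 → 555-8183
row_key=G61: mobile=555-8731 → 555-8731
row_key=G77: mobile=555-1881 → 555-1881
row_key=G81: mobile=NULL, home_phone=NULL, office_phone=555-6950 → 555-6950
row_key=G84: mobile=NULL, home_phone=555-6676 → 555-6676
row_key=G86: mobile=NULL, home_phone=555-5032 → 555-5032
row_key=G89: mobile=555-6539 → 555-6539
row_key=G93: mobile=555-3525 → 555-3525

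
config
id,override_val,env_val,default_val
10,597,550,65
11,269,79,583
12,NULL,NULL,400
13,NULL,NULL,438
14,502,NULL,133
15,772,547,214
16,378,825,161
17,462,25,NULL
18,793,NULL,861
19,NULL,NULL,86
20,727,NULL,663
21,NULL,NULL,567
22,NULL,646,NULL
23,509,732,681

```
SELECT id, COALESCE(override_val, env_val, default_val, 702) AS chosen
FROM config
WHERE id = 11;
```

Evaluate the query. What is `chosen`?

id = 11: override_val=269, env_val=79, default_val=583.
override_val=269 → 269

269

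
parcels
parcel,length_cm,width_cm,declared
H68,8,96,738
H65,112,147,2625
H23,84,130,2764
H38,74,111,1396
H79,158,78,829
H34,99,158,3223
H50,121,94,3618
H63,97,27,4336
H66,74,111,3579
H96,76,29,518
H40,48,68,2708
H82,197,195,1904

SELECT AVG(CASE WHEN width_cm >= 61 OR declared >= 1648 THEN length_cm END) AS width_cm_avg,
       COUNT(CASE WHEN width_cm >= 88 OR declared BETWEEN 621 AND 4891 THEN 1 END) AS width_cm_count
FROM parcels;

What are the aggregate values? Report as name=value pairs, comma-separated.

[width_cm_avg: width_cm >= 61 OR declared >= 1648]
parcel=H68: ✓ → 8
parcel=H65: ✓ → 112
parcel=H23: ✓ → 84
parcel=H38: ✓ → 74
parcel=H79: ✓ → 158
parcel=H34: ✓ → 99
parcel=H50: ✓ → 121
parcel=H63: ✓ → 97
parcel=H66: ✓ → 74
parcel=H96: ✗
parcel=H40: ✓ → 48
parcel=H82: ✓ → 197
width_cm_avg = (8 + 112 + 84 + 74 + 158 + 99 + 121 + 97 + 74 + 48 + 197) / 11 = 97.4545454545
—
[width_cm_count: width_cm >= 88 OR declared BETWEEN 621 AND 4891]
parcel=H68: ✓ → 1
parcel=H65: ✓ → 1
parcel=H23: ✓ → 1
parcel=H38: ✓ → 1
parcel=H79: ✓ → 1
parcel=H34: ✓ → 1
parcel=H50: ✓ → 1
parcel=H63: ✓ → 1
parcel=H66: ✓ → 1
parcel=H96: ✗
parcel=H40: ✓ → 1
parcel=H82: ✓ → 1
width_cm_count = COUNT(1, 1, 1, 1, 1, 1, 1, 1, 1, 1, 1) = 11

width_cm_avg=97.4545454545, width_cm_count=11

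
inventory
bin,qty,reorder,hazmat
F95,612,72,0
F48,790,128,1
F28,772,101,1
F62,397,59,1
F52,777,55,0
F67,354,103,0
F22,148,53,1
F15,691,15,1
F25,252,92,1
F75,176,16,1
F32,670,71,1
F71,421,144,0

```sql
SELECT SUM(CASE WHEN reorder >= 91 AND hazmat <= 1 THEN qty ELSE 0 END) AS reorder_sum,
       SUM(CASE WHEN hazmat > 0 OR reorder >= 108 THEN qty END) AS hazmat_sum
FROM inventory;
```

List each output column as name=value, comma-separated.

reorder_sum=2589, hazmat_sum=4317

[reorder_sum: reorder >= 91 AND hazmat <= 1]
bin=F95: ✗
bin=F48: ✓ → 790
bin=F28: ✓ → 772
bin=F62: ✗
bin=F52: ✗
bin=F67: ✓ → 354
bin=F22: ✗
bin=F15: ✗
bin=F25: ✓ → 252
bin=F75: ✗
bin=F32: ✗
bin=F71: ✓ → 421
reorder_sum = 790 + 772 + 354 + 252 + 421 = 2589
—
[hazmat_sum: hazmat > 0 OR reorder >= 108]
bin=F95: ✗
bin=F48: ✓ → 790
bin=F28: ✓ → 772
bin=F62: ✓ → 397
bin=F52: ✗
bin=F67: ✗
bin=F22: ✓ → 148
bin=F15: ✓ → 691
bin=F25: ✓ → 252
bin=F75: ✓ → 176
bin=F32: ✓ → 670
bin=F71: ✓ → 421
hazmat_sum = 790 + 772 + 397 + 148 + 691 + 252 + 176 + 670 + 421 = 4317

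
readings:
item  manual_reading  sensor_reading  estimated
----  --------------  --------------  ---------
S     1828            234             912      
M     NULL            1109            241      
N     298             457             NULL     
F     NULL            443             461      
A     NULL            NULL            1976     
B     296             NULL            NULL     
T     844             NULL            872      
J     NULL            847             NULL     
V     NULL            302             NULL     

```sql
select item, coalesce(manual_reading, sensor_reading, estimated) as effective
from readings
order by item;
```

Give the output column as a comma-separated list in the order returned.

item=A: manual_reading=NULL, sensor_reading=NULL, estimated=1976 → 1976
item=B: manual_reading=296 → 296
item=F: manual_reading=NULL, sensor_reading=443 → 443
item=J: manual_reading=NULL, sensor_reading=847 → 847
item=M: manual_reading=NULL, sensor_reading=1109 → 1109
item=N: manual_reading=298 → 298
item=S: manual_reading=1828 → 1828
item=T: manual_reading=844 → 844
item=V: manual_reading=NULL, sensor_reading=302 → 302

1976, 296, 443, 847, 1109, 298, 1828, 844, 302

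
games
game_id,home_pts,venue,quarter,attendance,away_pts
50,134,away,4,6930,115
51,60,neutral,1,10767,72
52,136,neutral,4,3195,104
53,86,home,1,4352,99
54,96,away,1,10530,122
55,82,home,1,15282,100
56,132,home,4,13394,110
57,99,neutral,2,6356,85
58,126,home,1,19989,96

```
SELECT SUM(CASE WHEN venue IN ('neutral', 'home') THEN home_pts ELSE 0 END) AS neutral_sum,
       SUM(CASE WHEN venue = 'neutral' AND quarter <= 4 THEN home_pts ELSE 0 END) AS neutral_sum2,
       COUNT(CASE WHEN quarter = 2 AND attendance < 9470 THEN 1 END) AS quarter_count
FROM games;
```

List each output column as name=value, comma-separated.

[neutral_sum: venue IN ('neutral', 'home')]
game_id=50: ✗
game_id=51: ✓ → 60
game_id=52: ✓ → 136
game_id=53: ✓ → 86
game_id=54: ✗
game_id=55: ✓ → 82
game_id=56: ✓ → 132
game_id=57: ✓ → 99
game_id=58: ✓ → 126
neutral_sum = 60 + 136 + 86 + 82 + 132 + 99 + 126 = 721
—
[neutral_sum2: venue = 'neutral' AND quarter <= 4]
game_id=50: ✗
game_id=51: ✓ → 60
game_id=52: ✓ → 136
game_id=53: ✗
game_id=54: ✗
game_id=55: ✗
game_id=56: ✗
game_id=57: ✓ → 99
game_id=58: ✗
neutral_sum2 = 60 + 136 + 99 = 295
—
[quarter_count: quarter = 2 AND attendance < 9470]
game_id=50: ✗
game_id=51: ✗
game_id=52: ✗
game_id=53: ✗
game_id=54: ✗
game_id=55: ✗
game_id=56: ✗
game_id=57: ✓ → 1
game_id=58: ✗
quarter_count = COUNT(1) = 1

neutral_sum=721, neutral_sum2=295, quarter_count=1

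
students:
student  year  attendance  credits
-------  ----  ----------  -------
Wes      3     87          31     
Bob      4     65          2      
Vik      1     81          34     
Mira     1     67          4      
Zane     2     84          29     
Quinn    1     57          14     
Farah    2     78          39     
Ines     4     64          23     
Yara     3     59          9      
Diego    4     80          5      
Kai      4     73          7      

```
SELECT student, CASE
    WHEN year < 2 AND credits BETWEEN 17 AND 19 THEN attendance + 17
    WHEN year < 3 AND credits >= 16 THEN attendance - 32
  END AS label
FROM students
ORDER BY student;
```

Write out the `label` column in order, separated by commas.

student=Bob: (no match → NULL) → NULL
student=Diego: (no match → NULL) → NULL
student=Farah: year < 3 AND credits >= 16 → 46
student=Ines: (no match → NULL) → NULL
student=Kai: (no match → NULL) → NULL
student=Mira: (no match → NULL) → NULL
student=Quinn: (no match → NULL) → NULL
student=Vik: year < 3 AND credits >= 16 → 49
student=Wes: (no match → NULL) → NULL
student=Yara: (no match → NULL) → NULL
student=Zane: year < 3 AND credits >= 16 → 52

NULL, NULL, 46, NULL, NULL, NULL, NULL, 49, NULL, NULL, 52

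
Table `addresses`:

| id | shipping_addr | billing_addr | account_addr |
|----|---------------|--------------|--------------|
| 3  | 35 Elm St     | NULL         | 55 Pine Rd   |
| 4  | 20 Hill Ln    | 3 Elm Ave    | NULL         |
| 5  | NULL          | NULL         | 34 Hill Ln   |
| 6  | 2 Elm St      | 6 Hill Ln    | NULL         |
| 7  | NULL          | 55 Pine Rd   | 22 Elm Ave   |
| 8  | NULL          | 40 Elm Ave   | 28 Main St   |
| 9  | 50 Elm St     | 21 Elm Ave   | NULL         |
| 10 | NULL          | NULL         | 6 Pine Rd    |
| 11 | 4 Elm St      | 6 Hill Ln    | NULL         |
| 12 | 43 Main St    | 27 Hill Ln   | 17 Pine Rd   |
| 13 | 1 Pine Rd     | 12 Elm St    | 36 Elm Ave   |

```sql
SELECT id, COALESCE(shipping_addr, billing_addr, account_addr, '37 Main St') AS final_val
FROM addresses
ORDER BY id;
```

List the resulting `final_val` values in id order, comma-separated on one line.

35 Elm St, 20 Hill Ln, 34 Hill Ln, 2 Elm St, 55 Pine Rd, 40 Elm Ave, 50 Elm St, 6 Pine Rd, 4 Elm St, 43 Main St, 1 Pine Rd

id=3: shipping_addr=35 Elm St → 35 Elm St
id=4: shipping_addr=20 Hill Ln → 20 Hill Ln
id=5: shipping_addr=NULL, billing_addr=NULL, account_addr=34 Hill Ln → 34 Hill Ln
id=6: shipping_addr=2 Elm St → 2 Elm St
id=7: shipping_addr=NULL, billing_addr=55 Pine Rd → 55 Pine Rd
id=8: shipping_addr=NULL, billing_addr=40 Elm Ave → 40 Elm Ave
id=9: shipping_addr=50 Elm St → 50 Elm St
id=10: shipping_addr=NULL, billing_addr=NULL, account_addr=6 Pine Rd → 6 Pine Rd
id=11: shipping_addr=4 Elm St → 4 Elm St
id=12: shipping_addr=43 Main St → 43 Main St
id=13: shipping_addr=1 Pine Rd → 1 Pine Rd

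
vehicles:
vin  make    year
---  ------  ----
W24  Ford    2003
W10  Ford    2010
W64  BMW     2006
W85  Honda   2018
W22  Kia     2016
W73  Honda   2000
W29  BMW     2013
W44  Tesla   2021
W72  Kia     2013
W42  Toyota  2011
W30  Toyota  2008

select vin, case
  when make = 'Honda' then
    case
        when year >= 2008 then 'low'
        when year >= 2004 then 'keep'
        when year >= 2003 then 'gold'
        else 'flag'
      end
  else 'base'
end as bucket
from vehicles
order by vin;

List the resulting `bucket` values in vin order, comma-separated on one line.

vin=W10: make='Ford' → outer ELSE → base
vin=W22: make='Kia' → outer ELSE → base
vin=W24: make='Ford' → outer ELSE → base
vin=W29: make='BMW' → outer ELSE → base
vin=W30: make='Toyota' → outer ELSE → base
vin=W42: make='Toyota' → outer ELSE → base
vin=W44: make='Tesla' → outer ELSE → base
vin=W64: make='BMW' → outer ELSE → base
vin=W72: make='Kia' → outer ELSE → base
vin=W73: make='Honda' → inner[ELSE] → flag
vin=W85: make='Honda' → inner[year >= 2008] → low

base, base, base, base, base, base, base, base, base, flag, low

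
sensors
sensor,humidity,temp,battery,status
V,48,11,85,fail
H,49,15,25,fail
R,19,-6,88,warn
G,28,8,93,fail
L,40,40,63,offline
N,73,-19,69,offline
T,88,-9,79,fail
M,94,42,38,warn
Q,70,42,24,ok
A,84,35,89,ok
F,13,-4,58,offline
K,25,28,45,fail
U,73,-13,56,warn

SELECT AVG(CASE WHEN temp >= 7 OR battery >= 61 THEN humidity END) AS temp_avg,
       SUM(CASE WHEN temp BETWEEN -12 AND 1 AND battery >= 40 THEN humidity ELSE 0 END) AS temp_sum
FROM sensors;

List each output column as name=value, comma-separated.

temp_avg=56.1818181818, temp_sum=120

[temp_avg: temp >= 7 OR battery >= 61]
sensor=V: ✓ → 48
sensor=H: ✓ → 49
sensor=R: ✓ → 19
sensor=G: ✓ → 28
sensor=L: ✓ → 40
sensor=N: ✓ → 73
sensor=T: ✓ → 88
sensor=M: ✓ → 94
sensor=Q: ✓ → 70
sensor=A: ✓ → 84
sensor=F: ✗
sensor=K: ✓ → 25
sensor=U: ✗
temp_avg = (48 + 49 + 19 + 28 + 40 + 73 + 88 + 94 + 70 + 84 + 25) / 11 = 56.1818181818
—
[temp_sum: temp BETWEEN -12 AND 1 AND battery >= 40]
sensor=V: ✗
sensor=H: ✗
sensor=R: ✓ → 19
sensor=G: ✗
sensor=L: ✗
sensor=N: ✗
sensor=T: ✓ → 88
sensor=M: ✗
sensor=Q: ✗
sensor=A: ✗
sensor=F: ✓ → 13
sensor=K: ✗
sensor=U: ✗
temp_sum = 19 + 88 + 13 = 120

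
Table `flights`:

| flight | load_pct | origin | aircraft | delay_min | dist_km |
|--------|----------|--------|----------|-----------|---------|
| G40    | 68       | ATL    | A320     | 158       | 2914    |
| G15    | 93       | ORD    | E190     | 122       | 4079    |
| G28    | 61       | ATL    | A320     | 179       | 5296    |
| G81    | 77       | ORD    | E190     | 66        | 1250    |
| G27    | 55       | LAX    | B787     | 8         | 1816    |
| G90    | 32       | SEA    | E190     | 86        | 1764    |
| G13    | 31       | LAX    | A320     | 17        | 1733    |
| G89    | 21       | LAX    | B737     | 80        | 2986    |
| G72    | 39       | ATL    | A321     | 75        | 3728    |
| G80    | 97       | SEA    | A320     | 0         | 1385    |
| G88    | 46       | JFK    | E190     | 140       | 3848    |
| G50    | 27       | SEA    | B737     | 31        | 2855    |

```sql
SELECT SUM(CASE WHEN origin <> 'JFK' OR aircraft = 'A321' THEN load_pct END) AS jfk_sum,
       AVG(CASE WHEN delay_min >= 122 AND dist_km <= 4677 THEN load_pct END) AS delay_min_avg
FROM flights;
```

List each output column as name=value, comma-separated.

jfk_sum=601, delay_min_avg=69

[jfk_sum: origin <> 'JFK' OR aircraft = 'A321']
flight=G40: ✓ → 68
flight=G15: ✓ → 93
flight=G28: ✓ → 61
flight=G81: ✓ → 77
flight=G27: ✓ → 55
flight=G90: ✓ → 32
flight=G13: ✓ → 31
flight=G89: ✓ → 21
flight=G72: ✓ → 39
flight=G80: ✓ → 97
flight=G88: ✗
flight=G50: ✓ → 27
jfk_sum = 68 + 93 + 61 + 77 + 55 + 32 + 31 + 21 + 39 + 97 + 27 = 601
—
[delay_min_avg: delay_min >= 122 AND dist_km <= 4677]
flight=G40: ✓ → 68
flight=G15: ✓ → 93
flight=G28: ✗
flight=G81: ✗
flight=G27: ✗
flight=G90: ✗
flight=G13: ✗
flight=G89: ✗
flight=G72: ✗
flight=G80: ✗
flight=G88: ✓ → 46
flight=G50: ✗
delay_min_avg = (68 + 93 + 46) / 3 = 69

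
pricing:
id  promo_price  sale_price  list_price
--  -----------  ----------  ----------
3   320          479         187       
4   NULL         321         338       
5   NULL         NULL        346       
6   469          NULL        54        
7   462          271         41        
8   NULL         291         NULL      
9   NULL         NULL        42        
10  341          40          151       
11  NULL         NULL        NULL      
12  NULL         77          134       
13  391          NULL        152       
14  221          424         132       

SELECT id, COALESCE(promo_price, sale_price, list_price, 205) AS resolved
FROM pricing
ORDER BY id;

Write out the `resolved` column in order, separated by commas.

id=3: promo_price=320 → 320
id=4: promo_price=NULL, sale_price=321 → 321
id=5: promo_price=NULL, sale_price=NULL, list_price=346 → 346
id=6: promo_price=469 → 469
id=7: promo_price=462 → 462
id=8: promo_price=NULL, sale_price=291 → 291
id=9: promo_price=NULL, sale_price=NULL, list_price=42 → 42
id=10: promo_price=341 → 341
id=11: promo_price=NULL, sale_price=NULL, list_price=NULL, → literal 205 → 205
id=12: promo_price=NULL, sale_price=77 → 77
id=13: promo_price=391 → 391
id=14: promo_price=221 → 221

320, 321, 346, 469, 462, 291, 42, 341, 205, 77, 391, 221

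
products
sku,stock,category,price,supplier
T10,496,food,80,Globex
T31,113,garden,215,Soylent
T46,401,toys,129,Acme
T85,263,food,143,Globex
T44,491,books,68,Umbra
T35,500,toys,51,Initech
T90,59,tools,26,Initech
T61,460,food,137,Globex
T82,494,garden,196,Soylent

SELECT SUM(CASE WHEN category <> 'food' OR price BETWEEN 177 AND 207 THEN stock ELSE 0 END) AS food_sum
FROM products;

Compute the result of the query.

2058

sku=T10: ✗
sku=T31: ✓ → 113
sku=T46: ✓ → 401
sku=T85: ✗
sku=T44: ✓ → 491
sku=T35: ✓ → 500
sku=T90: ✓ → 59
sku=T61: ✗
sku=T82: ✓ → 494
food_sum = 113 + 401 + 491 + 500 + 59 + 494 = 2058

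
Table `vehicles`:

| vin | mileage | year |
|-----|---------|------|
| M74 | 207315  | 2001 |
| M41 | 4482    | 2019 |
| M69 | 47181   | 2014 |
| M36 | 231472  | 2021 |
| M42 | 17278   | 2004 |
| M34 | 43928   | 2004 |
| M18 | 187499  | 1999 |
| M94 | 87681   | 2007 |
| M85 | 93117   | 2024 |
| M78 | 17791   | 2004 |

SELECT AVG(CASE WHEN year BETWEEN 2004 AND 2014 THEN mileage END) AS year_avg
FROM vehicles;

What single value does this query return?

42771.8

vin=M74: ✗
vin=M41: ✗
vin=M69: ✓ → 47181
vin=M36: ✗
vin=M42: ✓ → 17278
vin=M34: ✓ → 43928
vin=M18: ✗
vin=M94: ✓ → 87681
vin=M85: ✗
vin=M78: ✓ → 17791
year_avg = (47181 + 17278 + 43928 + 87681 + 17791) / 5 = 42771.8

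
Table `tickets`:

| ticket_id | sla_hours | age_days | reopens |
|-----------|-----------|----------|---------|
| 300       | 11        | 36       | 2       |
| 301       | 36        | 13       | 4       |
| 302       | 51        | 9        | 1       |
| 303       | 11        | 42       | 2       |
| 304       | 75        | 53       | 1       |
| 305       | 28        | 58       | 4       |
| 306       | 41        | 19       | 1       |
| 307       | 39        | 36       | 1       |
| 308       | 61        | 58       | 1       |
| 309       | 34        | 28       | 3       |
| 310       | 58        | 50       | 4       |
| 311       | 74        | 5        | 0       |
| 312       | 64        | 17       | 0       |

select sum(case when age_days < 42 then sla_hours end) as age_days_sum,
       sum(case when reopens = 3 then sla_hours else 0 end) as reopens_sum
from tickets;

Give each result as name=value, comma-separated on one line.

age_days_sum=350, reopens_sum=34

[age_days_sum: age_days < 42]
ticket_id=300: ✓ → 11
ticket_id=301: ✓ → 36
ticket_id=302: ✓ → 51
ticket_id=303: ✗
ticket_id=304: ✗
ticket_id=305: ✗
ticket_id=306: ✓ → 41
ticket_id=307: ✓ → 39
ticket_id=308: ✗
ticket_id=309: ✓ → 34
ticket_id=310: ✗
ticket_id=311: ✓ → 74
ticket_id=312: ✓ → 64
age_days_sum = 11 + 36 + 51 + 41 + 39 + 34 + 74 + 64 = 350
—
[reopens_sum: reopens = 3]
ticket_id=300: ✗
ticket_id=301: ✗
ticket_id=302: ✗
ticket_id=303: ✗
ticket_id=304: ✗
ticket_id=305: ✗
ticket_id=306: ✗
ticket_id=307: ✗
ticket_id=308: ✗
ticket_id=309: ✓ → 34
ticket_id=310: ✗
ticket_id=311: ✗
ticket_id=312: ✗
reopens_sum = 34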